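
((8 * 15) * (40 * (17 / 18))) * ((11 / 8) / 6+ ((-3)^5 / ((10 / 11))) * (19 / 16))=-12941335 / 9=-1437926.11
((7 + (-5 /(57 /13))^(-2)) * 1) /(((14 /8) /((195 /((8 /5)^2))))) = 61545 /182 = 338.16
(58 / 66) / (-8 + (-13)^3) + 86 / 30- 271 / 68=-1.12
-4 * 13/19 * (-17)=884/19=46.53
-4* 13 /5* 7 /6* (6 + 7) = -2366 /15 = -157.73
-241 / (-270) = 241 / 270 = 0.89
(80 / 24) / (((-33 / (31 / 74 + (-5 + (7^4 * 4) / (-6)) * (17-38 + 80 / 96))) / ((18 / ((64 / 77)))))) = -188702395 / 2664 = -70834.23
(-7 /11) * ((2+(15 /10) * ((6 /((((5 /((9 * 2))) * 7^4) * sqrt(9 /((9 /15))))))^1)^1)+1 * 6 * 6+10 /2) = -301 /11 - 54 * sqrt(15) /94325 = -27.37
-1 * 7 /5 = -1.40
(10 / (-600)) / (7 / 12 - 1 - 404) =1 / 24265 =0.00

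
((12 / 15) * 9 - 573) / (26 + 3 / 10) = -5658 / 263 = -21.51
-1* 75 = -75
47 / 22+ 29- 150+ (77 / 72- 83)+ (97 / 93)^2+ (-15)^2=19251323 / 761112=25.29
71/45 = 1.58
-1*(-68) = 68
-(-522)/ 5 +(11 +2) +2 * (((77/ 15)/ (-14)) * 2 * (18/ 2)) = 521/ 5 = 104.20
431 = 431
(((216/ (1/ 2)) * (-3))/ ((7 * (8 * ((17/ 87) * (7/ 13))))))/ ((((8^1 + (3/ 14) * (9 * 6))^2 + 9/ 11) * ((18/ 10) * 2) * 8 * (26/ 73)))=-628749/ 11255360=-0.06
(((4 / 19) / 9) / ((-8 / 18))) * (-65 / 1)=65 / 19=3.42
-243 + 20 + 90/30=-220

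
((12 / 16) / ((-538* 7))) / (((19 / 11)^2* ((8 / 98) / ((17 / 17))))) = -2541 / 3107488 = -0.00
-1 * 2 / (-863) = 0.00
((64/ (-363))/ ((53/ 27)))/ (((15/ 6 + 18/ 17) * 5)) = -0.01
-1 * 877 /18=-877 /18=-48.72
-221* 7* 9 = -13923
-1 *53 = -53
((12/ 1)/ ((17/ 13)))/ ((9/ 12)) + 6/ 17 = 214/ 17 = 12.59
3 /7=0.43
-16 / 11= -1.45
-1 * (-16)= 16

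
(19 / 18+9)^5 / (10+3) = 194264244901 / 24564384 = 7908.37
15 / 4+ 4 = 31 / 4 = 7.75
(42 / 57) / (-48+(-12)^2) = 0.01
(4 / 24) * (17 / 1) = 2.83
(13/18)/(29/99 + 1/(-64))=4576/1757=2.60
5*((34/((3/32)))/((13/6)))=10880/13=836.92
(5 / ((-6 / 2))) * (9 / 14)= -15 / 14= -1.07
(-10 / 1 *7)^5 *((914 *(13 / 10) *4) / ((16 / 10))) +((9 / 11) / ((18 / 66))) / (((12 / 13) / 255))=-19970077396685 / 4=-4992519349171.25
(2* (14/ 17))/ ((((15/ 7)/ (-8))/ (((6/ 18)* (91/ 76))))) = -35672/ 14535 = -2.45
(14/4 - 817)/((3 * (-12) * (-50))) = -1627/3600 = -0.45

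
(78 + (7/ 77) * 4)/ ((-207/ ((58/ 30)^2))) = -724942/ 512325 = -1.42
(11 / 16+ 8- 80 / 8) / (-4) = 21 / 64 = 0.33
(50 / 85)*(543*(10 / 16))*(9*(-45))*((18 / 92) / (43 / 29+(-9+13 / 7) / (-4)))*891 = -8949754303875 / 2075428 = -4312245.14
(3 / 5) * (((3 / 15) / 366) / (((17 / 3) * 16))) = 3 / 829600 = 0.00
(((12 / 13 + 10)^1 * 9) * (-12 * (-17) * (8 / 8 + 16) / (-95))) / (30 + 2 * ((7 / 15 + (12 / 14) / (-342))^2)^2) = -119.26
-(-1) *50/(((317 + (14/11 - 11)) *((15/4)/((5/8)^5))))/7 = 34375/58146816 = 0.00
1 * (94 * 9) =846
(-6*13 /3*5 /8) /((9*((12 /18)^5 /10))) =-8775 /64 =-137.11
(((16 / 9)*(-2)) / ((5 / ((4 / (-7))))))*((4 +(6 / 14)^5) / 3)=8636288 / 15882615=0.54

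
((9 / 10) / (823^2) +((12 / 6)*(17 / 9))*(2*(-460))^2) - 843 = 194867641352851 / 60959610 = 3196668.11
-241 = -241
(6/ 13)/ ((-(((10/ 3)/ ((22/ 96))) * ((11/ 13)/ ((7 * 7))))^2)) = -93639/ 12800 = -7.32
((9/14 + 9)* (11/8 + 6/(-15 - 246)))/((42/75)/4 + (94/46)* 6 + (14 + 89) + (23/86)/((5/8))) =1046980125/9301838392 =0.11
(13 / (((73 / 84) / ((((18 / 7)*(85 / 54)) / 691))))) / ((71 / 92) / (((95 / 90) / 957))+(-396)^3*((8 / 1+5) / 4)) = -772616 / 1779548172657651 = -0.00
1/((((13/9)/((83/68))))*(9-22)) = -747/11492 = -0.07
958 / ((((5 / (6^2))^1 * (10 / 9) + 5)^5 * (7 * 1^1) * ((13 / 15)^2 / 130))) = 1924035526747008 / 295504267255925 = 6.51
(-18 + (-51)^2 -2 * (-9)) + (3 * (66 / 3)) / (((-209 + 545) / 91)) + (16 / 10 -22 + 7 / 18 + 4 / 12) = 935711 / 360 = 2599.20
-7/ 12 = -0.58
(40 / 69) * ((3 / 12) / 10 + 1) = 41 / 69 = 0.59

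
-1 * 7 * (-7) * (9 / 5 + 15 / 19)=126.88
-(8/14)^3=-64/343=-0.19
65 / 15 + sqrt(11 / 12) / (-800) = 13 / 3- sqrt(33) / 4800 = 4.33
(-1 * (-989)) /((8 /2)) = 989 /4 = 247.25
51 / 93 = 17 / 31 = 0.55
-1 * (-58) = 58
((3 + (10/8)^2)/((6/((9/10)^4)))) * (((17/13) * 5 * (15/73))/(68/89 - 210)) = -9926793/3098700800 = -0.00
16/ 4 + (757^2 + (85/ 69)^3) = 188253682102/ 328509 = 573054.87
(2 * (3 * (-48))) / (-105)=96 / 35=2.74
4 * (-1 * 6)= -24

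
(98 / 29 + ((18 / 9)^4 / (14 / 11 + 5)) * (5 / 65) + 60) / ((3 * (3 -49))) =-826895 / 1794897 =-0.46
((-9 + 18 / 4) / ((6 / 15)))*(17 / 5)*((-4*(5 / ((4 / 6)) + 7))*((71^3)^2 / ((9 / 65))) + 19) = 2052486799123495.75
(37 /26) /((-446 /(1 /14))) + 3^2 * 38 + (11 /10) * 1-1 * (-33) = 305287707 /811720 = 376.10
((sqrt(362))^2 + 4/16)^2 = 2099601/16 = 131225.06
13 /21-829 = -17396 /21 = -828.38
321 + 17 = 338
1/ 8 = 0.12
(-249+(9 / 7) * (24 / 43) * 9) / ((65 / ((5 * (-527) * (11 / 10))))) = 84641997 / 7826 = 10815.49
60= 60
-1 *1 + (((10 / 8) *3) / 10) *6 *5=41 / 4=10.25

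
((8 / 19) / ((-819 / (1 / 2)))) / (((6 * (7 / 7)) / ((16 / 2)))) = -16 / 46683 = -0.00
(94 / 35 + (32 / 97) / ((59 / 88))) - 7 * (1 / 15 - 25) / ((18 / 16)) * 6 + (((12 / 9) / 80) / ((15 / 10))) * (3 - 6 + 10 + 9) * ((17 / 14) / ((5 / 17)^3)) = 212387445982 / 225343125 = 942.51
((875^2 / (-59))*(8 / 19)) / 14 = -437500 / 1121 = -390.28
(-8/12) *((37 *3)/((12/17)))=-629/6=-104.83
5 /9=0.56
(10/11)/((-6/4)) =-20/33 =-0.61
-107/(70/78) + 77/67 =-276896/2345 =-118.08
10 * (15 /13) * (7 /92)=525 /598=0.88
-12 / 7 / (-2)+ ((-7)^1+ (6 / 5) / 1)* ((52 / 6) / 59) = 32 / 6195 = 0.01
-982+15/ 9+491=-1468/ 3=-489.33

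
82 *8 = 656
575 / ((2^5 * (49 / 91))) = 7475 / 224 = 33.37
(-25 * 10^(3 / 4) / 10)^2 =125 * sqrt(10) / 2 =197.64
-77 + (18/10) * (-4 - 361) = -734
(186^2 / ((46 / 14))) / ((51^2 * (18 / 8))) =107632 / 59823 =1.80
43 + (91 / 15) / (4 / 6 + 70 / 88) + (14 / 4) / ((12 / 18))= 202261 / 3860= 52.40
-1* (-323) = 323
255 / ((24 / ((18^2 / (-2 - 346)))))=-2295 / 232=-9.89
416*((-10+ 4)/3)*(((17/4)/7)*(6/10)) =-10608/35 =-303.09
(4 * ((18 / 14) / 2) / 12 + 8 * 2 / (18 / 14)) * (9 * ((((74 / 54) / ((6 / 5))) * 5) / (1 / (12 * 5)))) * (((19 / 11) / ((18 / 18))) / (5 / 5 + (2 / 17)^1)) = 11400625 / 189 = 60320.77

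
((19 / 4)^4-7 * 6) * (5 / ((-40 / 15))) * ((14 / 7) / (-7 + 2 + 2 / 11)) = 363.52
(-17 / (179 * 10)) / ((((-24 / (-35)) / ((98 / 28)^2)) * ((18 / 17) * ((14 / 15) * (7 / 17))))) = -171955 / 412416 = -0.42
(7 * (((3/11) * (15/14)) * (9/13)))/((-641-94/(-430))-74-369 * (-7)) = 29025/38292254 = 0.00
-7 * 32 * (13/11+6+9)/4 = -9968/11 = -906.18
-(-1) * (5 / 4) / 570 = 1 / 456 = 0.00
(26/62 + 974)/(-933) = -10069/9641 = -1.04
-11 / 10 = -1.10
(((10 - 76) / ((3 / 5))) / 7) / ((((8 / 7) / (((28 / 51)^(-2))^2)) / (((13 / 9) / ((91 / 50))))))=-1033572375 / 8605184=-120.11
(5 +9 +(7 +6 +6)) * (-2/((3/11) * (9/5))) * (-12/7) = 4840/21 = 230.48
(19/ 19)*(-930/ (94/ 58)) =-26970/ 47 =-573.83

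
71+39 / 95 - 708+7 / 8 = -483143 / 760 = -635.71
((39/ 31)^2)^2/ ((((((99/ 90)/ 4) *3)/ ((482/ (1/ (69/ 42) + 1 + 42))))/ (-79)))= -27014636628720/ 10189207193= -2651.30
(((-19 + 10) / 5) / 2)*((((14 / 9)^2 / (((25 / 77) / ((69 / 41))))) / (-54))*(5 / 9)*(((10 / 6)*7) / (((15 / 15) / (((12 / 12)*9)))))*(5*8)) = 4859624 / 9963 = 487.77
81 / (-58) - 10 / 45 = -1.62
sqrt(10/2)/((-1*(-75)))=sqrt(5)/75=0.03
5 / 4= 1.25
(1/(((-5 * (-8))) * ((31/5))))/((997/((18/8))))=9/989024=0.00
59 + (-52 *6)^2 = 97403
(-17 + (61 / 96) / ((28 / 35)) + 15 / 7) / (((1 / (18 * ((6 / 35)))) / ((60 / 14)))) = -1020627 / 5488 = -185.97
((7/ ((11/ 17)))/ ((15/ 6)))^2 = 56644/ 3025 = 18.73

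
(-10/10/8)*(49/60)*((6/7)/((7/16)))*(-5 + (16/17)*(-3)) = 1.56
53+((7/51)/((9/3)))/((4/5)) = 32471/612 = 53.06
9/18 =1/2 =0.50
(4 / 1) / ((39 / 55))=220 / 39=5.64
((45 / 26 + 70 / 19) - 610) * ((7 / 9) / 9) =-232295 / 4446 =-52.25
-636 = -636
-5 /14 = -0.36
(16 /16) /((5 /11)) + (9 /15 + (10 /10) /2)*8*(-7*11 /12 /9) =-110 /27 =-4.07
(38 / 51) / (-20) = -19 / 510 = -0.04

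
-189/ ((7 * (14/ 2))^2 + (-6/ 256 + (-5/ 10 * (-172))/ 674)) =-8152704/ 103574029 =-0.08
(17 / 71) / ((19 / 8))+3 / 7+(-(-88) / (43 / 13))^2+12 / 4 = 12420017520 / 17460107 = 711.34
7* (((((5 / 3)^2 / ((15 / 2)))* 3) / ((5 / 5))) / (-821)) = -70 / 7389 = -0.01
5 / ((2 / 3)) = 15 / 2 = 7.50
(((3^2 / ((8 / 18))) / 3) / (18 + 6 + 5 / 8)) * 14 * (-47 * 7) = -248724 / 197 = -1262.56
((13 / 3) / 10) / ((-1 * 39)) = -1 / 90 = -0.01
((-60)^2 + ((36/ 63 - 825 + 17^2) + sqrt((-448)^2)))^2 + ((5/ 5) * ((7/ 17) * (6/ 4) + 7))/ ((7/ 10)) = 10277694713/ 833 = 12338168.92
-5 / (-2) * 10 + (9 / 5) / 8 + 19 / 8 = 138 / 5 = 27.60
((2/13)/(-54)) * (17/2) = -17/702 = -0.02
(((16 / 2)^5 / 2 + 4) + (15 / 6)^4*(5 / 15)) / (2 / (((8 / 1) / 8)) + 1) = 787249 / 144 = 5467.01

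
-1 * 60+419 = 359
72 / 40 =9 / 5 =1.80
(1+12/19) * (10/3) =310/57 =5.44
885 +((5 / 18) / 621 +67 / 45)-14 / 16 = 197987941 / 223560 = 885.61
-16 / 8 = -2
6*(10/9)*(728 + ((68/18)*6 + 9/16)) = 5008.19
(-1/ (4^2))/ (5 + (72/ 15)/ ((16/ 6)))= -0.01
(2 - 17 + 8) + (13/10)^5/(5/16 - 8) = -5752543/768750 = -7.48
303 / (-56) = -303 / 56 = -5.41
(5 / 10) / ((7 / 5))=5 / 14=0.36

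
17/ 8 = 2.12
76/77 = 0.99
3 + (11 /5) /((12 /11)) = 301 /60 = 5.02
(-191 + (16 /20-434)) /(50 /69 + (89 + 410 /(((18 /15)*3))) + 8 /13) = -3.06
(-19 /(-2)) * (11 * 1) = 209 /2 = 104.50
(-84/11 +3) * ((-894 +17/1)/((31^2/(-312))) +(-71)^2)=-23729025/961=-24692.01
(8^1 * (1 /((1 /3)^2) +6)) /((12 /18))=180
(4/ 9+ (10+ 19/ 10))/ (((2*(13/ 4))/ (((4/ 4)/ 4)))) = 1111/ 2340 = 0.47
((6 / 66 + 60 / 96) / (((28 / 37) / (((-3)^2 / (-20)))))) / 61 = -2997 / 429440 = -0.01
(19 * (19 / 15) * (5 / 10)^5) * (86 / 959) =15523 / 230160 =0.07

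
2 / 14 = 1 / 7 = 0.14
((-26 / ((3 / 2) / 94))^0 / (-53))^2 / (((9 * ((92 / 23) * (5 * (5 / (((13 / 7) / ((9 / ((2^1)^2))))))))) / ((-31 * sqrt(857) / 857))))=-403 * sqrt(857) / 34123661775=-0.00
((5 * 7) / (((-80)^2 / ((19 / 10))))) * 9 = 1197 / 12800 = 0.09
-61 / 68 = -0.90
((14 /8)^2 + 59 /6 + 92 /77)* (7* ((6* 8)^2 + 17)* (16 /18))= 10988669 /54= 203493.87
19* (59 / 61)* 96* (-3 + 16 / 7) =-1260.14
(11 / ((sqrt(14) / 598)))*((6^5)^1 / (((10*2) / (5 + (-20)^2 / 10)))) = 57544344*sqrt(14) / 7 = 30758745.68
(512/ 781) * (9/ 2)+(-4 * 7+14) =-8630/ 781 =-11.05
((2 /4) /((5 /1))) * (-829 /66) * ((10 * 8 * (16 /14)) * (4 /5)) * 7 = -106112 /165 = -643.10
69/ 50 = 1.38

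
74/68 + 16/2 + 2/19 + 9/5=35509/3230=10.99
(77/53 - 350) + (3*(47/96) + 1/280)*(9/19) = -392318867/1127840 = -347.85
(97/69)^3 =2.78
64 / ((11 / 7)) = 40.73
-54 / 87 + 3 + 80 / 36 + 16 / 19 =26995 / 4959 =5.44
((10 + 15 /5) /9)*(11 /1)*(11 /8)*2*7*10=55055 /18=3058.61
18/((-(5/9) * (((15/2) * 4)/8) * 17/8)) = -1728/425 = -4.07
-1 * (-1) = 1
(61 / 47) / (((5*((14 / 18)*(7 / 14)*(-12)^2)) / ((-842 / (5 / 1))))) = -25681 / 32900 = -0.78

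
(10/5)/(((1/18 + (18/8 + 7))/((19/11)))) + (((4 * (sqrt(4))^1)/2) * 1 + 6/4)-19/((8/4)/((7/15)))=15896/11055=1.44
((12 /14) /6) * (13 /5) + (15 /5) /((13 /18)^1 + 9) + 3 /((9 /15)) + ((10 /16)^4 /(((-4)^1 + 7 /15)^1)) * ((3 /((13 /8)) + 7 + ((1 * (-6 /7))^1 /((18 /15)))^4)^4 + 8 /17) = -3189001416699325351647773431 /10946538530925249523980800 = -291.33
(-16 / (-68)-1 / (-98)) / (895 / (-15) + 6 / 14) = -0.00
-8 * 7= -56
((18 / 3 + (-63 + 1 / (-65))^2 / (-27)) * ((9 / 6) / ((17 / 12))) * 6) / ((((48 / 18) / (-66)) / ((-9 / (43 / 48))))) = -688255416288 / 3088475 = -222846.36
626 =626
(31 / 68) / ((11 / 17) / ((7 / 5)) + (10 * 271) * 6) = 217 / 7739980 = 0.00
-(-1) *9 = 9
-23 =-23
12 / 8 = 3 / 2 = 1.50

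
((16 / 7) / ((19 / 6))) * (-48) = -4608 / 133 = -34.65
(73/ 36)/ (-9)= -73/ 324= -0.23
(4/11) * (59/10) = 118/55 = 2.15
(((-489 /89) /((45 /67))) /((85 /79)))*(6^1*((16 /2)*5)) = -1824.74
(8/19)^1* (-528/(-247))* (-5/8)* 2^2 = -10560/4693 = -2.25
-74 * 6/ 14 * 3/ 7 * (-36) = 23976/ 49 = 489.31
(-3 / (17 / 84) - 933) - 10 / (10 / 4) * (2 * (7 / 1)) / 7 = -16249 / 17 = -955.82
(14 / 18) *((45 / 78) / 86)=35 / 6708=0.01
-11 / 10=-1.10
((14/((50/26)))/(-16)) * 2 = -91/100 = -0.91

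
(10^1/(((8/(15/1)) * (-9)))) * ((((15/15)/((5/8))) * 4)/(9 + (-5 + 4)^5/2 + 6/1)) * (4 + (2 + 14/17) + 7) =-18800/1479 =-12.71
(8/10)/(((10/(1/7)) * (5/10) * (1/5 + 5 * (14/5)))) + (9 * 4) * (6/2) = 108.00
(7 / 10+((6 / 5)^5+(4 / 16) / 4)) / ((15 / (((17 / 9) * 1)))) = 2763197 / 6750000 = 0.41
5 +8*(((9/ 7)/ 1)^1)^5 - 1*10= 388357/ 16807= 23.11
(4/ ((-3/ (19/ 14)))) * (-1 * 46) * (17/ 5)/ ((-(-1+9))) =-7429/ 210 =-35.38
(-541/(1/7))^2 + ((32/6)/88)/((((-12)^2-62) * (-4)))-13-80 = 77614985711/5412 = 14341276.00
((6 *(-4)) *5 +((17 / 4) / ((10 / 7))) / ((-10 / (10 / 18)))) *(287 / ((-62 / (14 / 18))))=173816671 / 401760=432.64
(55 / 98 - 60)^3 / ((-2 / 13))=2569396578125 / 1882384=1364969.41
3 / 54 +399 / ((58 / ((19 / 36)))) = 7697 / 2088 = 3.69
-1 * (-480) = 480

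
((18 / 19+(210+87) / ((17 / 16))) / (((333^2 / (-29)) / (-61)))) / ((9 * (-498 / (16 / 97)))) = -142454032 / 865091551491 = -0.00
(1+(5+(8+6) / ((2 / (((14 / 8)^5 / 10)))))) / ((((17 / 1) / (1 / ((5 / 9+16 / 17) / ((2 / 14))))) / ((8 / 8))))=1611801 / 16414720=0.10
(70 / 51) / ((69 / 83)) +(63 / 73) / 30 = 1.68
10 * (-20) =-200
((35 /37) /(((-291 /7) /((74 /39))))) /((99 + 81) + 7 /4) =-1960 /8250723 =-0.00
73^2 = 5329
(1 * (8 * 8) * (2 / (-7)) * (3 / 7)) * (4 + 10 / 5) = -2304 / 49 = -47.02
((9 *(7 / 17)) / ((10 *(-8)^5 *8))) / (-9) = 7 / 44564480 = 0.00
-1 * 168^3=-4741632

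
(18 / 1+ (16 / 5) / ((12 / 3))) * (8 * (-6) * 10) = -9024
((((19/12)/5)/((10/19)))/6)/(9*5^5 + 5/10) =361/101251800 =0.00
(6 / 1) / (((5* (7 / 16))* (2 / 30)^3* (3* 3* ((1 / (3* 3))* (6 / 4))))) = 43200 / 7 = 6171.43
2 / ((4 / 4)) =2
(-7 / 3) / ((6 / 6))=-7 / 3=-2.33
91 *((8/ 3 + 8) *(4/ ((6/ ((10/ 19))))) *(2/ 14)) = 8320/ 171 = 48.65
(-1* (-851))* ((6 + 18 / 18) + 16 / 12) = 7091.67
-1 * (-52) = 52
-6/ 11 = -0.55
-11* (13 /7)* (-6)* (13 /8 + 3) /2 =15873 /56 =283.45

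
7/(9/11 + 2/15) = 1155/157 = 7.36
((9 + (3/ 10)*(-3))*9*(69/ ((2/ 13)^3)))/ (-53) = -110511297/ 4240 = -26063.99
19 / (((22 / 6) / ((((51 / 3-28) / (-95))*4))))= 12 / 5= 2.40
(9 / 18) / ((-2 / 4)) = -1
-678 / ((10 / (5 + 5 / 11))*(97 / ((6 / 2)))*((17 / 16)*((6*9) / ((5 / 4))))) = -4520 / 18139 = -0.25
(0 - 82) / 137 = -82 / 137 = -0.60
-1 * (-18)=18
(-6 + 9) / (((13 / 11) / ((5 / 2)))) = 165 / 26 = 6.35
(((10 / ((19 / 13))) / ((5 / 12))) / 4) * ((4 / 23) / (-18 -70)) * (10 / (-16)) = 195 / 38456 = 0.01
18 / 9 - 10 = -8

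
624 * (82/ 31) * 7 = 358176/ 31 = 11554.06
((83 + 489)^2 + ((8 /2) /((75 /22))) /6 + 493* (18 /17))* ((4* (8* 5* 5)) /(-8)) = -294935576 /9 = -32770619.56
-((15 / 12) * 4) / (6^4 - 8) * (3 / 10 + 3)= -33 / 2576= -0.01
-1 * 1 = -1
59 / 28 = 2.11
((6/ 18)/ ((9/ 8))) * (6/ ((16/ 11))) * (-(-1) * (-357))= -1309/ 3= -436.33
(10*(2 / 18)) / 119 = 10 / 1071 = 0.01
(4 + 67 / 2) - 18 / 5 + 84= 1179 / 10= 117.90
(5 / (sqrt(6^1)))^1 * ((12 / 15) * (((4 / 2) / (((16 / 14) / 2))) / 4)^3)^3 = 40353607 * sqrt(6) / 314572800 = 0.31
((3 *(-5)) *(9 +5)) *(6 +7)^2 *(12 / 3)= -141960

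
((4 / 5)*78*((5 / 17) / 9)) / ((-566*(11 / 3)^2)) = -156 / 582131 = -0.00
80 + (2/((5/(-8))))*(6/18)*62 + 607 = 9313/15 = 620.87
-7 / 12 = -0.58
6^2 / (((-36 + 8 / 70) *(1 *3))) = -105 / 314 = -0.33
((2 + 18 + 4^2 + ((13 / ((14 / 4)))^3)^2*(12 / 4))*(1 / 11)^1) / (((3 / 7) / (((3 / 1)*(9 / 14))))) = 4189422114 / 1294139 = 3237.23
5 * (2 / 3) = 10 / 3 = 3.33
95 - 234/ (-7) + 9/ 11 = 9952/ 77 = 129.25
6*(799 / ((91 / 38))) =2001.89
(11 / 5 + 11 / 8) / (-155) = -143 / 6200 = -0.02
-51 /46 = -1.11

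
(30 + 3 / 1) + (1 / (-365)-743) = -259151 / 365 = -710.00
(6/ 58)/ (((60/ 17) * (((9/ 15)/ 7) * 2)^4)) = 5102125/ 150336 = 33.94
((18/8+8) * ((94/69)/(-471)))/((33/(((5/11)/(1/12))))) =-19270/3932379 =-0.00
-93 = -93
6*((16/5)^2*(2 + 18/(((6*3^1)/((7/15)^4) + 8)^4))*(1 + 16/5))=604418315743734499689377472/1171135438954270489962025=516.10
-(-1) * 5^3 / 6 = 125 / 6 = 20.83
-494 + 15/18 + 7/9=-8863/18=-492.39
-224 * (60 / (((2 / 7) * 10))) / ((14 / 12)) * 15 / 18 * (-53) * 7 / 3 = 415520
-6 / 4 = -3 / 2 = -1.50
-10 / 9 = -1.11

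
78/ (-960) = -13/ 160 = -0.08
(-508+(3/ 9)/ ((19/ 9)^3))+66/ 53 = -184206143/ 363527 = -506.72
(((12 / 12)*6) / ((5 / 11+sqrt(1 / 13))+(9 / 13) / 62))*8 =585723424 / 3667343 - 96745792*sqrt(13) / 3667343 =64.60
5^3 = 125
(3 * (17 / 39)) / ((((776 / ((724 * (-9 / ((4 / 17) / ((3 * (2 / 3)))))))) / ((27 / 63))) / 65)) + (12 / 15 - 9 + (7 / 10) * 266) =-6578267 / 2716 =-2422.04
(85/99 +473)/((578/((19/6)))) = 222832/85833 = 2.60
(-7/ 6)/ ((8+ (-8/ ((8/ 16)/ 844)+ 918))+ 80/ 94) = 329/ 3546756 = 0.00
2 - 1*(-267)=269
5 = 5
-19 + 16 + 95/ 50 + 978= 976.90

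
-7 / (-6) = 7 / 6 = 1.17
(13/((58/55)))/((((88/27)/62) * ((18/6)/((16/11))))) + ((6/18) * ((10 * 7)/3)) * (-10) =103130/2871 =35.92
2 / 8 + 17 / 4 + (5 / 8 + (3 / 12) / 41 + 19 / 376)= 9985 / 1927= 5.18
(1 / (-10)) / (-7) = 1 / 70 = 0.01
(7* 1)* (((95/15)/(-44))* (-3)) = 133/44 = 3.02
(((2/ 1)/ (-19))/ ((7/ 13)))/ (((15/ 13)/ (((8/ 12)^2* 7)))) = -1352/ 2565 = -0.53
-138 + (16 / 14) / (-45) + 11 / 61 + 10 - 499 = -12044828 / 19215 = -626.85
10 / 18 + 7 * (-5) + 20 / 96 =-2465 / 72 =-34.24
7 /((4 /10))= 17.50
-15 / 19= -0.79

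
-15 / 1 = -15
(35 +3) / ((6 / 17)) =323 / 3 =107.67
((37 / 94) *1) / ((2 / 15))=555 / 188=2.95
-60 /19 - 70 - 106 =-179.16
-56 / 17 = -3.29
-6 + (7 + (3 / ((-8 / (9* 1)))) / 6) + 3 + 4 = 119 / 16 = 7.44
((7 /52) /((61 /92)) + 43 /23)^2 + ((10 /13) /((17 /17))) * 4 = 7.37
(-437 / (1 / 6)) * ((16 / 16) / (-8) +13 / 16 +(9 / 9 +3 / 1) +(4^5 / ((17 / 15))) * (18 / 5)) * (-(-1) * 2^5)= -4646241684 / 17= -273308334.35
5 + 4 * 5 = 25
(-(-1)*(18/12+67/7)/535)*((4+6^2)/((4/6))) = 930/749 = 1.24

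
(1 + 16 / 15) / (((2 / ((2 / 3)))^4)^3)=31 / 7971615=0.00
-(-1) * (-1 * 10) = -10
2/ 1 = 2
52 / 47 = 1.11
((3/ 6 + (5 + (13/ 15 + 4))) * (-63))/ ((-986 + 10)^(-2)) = -622127385.60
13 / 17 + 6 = 115 / 17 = 6.76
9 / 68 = 0.13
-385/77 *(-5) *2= 50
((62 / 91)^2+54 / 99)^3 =1.03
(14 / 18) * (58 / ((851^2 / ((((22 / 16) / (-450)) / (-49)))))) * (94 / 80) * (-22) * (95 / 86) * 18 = -3133537 / 1569488407200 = -0.00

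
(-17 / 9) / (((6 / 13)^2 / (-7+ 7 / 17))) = 4732 / 81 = 58.42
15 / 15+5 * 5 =26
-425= -425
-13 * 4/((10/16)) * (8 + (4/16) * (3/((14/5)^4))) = -16005431/24010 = -666.62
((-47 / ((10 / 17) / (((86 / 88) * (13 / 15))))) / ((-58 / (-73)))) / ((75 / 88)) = -32604793 / 326250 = -99.94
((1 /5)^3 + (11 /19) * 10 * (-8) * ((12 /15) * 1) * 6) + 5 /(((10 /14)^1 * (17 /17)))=-511356 /2375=-215.31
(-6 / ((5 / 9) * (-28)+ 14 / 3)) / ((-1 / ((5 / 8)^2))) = -675 / 3136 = -0.22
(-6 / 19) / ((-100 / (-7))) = -21 / 950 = -0.02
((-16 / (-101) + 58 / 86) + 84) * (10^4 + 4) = 3685763716 / 4343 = 848667.68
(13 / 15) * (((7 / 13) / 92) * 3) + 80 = 36807 / 460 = 80.02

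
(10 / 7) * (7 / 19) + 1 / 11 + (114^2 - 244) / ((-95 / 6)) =-840987 / 1045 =-804.77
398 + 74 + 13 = 485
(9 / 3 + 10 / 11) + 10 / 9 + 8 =1289 / 99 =13.02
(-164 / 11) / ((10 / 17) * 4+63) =-0.23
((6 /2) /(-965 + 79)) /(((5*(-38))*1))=0.00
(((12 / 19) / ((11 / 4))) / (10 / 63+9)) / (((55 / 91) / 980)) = 53936064 / 1326523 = 40.66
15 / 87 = 5 / 29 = 0.17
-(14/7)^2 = -4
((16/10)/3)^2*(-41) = -2624/225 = -11.66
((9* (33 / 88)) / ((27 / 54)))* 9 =243 / 4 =60.75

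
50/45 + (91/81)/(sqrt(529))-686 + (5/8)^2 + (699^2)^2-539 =28464366958475311/119232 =238730935977.55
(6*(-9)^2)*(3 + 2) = 2430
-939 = -939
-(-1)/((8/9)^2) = 81/64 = 1.27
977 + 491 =1468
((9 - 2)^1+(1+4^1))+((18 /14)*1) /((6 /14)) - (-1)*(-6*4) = -9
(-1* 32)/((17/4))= -128/17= -7.53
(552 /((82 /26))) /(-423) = -2392 /5781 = -0.41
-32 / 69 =-0.46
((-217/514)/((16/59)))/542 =-12803/4457408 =-0.00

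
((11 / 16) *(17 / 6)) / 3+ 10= 3067 / 288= 10.65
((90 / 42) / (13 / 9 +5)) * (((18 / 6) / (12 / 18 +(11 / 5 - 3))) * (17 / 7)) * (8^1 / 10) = -20655 / 1421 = -14.54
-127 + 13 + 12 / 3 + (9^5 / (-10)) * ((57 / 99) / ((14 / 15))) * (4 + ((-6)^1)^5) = 2179903463 / 77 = 28310434.58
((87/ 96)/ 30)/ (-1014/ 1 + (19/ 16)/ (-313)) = -9077/ 304687860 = -0.00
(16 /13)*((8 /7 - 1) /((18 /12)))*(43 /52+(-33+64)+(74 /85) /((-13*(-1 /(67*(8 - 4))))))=251432 /43095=5.83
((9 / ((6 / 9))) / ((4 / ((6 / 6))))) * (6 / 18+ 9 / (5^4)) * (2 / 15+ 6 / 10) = 5379 / 6250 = 0.86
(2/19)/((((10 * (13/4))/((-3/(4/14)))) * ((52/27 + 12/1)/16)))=-2268/58045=-0.04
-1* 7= -7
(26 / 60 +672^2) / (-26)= -13547533 / 780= -17368.63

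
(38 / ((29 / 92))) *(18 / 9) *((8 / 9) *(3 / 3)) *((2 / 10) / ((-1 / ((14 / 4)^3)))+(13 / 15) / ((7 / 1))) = -49636208 / 27405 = -1811.21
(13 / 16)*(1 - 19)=-14.62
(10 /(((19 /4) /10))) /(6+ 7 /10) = 4000 /1273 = 3.14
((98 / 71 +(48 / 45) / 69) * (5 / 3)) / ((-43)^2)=102566 / 81524259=0.00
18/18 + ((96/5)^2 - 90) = 6991/25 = 279.64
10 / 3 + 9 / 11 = 137 / 33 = 4.15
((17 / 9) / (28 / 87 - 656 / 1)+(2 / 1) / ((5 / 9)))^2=9473536123921 / 732154035600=12.94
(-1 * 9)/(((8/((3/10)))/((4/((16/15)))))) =-81/64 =-1.27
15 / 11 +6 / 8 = 93 / 44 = 2.11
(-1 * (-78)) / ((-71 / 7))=-546 / 71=-7.69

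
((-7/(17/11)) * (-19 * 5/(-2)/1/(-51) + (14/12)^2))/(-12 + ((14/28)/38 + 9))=384769/590427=0.65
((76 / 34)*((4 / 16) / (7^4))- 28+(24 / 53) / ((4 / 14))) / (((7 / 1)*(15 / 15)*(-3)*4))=38095531 / 121144856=0.31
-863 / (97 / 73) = -62999 / 97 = -649.47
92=92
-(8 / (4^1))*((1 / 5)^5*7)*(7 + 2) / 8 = -63 / 12500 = -0.01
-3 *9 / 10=-27 / 10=-2.70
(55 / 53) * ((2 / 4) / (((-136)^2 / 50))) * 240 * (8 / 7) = 41250 / 107219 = 0.38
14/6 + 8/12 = 3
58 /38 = 29 /19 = 1.53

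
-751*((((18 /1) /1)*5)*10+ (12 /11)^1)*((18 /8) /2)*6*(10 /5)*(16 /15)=-535961664 /55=-9744757.53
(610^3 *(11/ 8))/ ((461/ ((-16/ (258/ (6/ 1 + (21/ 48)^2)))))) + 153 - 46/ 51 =-2801527880841/ 10783712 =-259792.54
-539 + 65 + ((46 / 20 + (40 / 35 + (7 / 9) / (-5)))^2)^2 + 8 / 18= -56203149280319 / 157529610000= -356.78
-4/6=-2/3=-0.67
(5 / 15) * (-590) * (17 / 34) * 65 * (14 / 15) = -53690 / 9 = -5965.56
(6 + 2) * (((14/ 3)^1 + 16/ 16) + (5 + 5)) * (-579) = -72568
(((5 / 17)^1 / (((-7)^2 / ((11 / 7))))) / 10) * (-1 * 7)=-11 / 1666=-0.01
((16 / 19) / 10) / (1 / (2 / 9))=16 / 855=0.02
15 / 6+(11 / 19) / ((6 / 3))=53 / 19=2.79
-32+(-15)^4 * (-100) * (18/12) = -7593782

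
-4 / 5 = -0.80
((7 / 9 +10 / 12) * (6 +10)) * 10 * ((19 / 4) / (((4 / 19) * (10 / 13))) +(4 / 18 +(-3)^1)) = 1108873 / 162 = 6844.90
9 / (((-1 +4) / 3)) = 9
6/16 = 3/8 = 0.38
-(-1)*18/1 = 18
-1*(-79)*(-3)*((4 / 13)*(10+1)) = -10428 / 13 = -802.15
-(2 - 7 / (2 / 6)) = 19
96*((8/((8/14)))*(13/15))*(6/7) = 4992/5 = 998.40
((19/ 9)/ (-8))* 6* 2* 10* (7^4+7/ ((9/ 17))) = -2064160/ 27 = -76450.37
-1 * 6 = -6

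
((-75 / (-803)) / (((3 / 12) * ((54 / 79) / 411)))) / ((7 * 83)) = 541150 / 1399629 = 0.39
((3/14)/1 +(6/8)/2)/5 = 33/280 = 0.12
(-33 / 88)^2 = 9 / 64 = 0.14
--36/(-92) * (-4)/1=36/23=1.57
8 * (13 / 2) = 52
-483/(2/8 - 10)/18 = 322/117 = 2.75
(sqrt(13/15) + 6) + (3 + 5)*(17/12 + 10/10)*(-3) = -52 + sqrt(195)/15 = -51.07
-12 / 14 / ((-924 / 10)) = 5 / 539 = 0.01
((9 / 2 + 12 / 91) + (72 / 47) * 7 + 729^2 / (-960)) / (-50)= 736641879 / 68432000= 10.76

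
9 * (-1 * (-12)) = 108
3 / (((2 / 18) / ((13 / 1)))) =351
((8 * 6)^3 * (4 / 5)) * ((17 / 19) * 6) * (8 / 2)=180486144 / 95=1899854.15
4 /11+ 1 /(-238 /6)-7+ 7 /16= -130357 /20944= -6.22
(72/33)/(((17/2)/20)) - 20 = -14.87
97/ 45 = 2.16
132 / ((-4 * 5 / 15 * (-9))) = 11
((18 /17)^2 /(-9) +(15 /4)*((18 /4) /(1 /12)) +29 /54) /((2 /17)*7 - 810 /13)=-10291619 /3118446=-3.30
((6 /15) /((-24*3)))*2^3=-2 /45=-0.04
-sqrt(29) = -5.39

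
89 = 89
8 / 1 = 8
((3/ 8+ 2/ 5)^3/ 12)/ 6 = 29791/ 4608000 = 0.01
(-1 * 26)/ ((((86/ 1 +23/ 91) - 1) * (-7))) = 169/ 3879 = 0.04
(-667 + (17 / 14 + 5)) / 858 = -841 / 1092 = -0.77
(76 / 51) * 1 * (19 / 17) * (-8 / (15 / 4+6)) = -46208 / 33813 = -1.37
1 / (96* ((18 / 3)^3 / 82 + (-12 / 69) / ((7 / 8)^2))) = 46207 / 10677120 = 0.00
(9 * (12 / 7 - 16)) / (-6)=150 / 7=21.43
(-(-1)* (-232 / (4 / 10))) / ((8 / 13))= -1885 / 2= -942.50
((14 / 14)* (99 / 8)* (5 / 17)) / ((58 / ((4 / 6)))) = 165 / 3944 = 0.04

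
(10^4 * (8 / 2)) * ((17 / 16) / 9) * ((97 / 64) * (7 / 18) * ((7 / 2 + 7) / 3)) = 50500625 / 5184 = 9741.63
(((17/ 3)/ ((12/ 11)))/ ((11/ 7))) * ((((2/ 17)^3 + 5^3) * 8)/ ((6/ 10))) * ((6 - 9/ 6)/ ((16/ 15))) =107473275/ 4624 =23242.49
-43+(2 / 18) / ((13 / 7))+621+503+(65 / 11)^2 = 15798889 / 14157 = 1115.98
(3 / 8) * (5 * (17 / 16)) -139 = -17537 / 128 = -137.01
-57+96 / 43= -2355 / 43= -54.77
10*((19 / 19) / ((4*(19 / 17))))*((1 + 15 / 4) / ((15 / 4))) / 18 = 17 / 108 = 0.16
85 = 85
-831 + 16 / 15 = -12449 / 15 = -829.93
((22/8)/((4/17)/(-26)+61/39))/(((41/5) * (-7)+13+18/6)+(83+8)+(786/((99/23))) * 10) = 1203345/1276312016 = 0.00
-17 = -17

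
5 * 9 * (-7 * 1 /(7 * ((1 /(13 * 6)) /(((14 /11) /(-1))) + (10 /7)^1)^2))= -53660880 /2399401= -22.36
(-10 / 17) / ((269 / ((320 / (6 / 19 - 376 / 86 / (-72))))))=-1.86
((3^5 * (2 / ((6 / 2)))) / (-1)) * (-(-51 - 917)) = -156816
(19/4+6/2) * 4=31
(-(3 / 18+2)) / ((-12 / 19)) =247 / 72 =3.43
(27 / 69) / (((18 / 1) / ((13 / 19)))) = 13 / 874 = 0.01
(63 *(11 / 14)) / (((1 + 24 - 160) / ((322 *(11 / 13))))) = -19481 / 195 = -99.90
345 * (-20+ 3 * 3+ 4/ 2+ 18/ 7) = -15525/ 7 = -2217.86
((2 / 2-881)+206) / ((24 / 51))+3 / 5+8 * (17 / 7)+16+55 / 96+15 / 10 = -4684339 / 3360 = -1394.15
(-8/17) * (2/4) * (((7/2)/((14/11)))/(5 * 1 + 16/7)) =-77/867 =-0.09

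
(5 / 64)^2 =25 / 4096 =0.01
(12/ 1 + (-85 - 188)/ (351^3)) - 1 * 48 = -36.00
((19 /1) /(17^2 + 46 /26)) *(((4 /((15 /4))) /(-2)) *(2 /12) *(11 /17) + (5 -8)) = -0.20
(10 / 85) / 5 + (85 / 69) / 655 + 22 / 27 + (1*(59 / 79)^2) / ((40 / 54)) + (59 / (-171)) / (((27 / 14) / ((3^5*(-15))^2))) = -7795869191437364477 / 3279816877860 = -2376922.09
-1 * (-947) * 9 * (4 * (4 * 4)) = 545472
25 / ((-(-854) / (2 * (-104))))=-2600 / 427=-6.09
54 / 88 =27 / 44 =0.61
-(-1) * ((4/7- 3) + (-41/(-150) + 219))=227687/1050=216.84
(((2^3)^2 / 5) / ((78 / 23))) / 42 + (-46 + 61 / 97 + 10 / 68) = -609551491 / 13505310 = -45.13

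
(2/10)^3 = 1/125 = 0.01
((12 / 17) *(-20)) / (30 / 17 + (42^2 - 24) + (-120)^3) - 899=-879413479 / 978213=-899.00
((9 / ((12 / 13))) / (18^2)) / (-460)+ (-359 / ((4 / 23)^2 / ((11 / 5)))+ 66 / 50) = -25944329333 / 993600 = -26111.44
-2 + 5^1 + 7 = 10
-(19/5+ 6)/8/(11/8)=-49/55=-0.89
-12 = -12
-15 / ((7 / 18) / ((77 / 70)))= -42.43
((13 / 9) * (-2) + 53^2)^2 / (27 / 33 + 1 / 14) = 98223513850 / 11097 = 8851357.47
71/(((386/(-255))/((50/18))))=-150875/1158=-130.29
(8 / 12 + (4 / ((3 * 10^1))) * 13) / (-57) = -4 / 95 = -0.04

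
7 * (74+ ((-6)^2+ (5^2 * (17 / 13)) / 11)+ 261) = 374346 / 143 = 2617.80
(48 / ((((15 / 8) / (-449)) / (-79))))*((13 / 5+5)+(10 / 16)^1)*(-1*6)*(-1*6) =6721896384 / 25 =268875855.36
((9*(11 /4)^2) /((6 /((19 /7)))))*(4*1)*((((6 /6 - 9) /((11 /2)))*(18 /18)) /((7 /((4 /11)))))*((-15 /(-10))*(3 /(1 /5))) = -10260 /49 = -209.39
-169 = -169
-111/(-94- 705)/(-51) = -37/13583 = -0.00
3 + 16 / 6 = 17 / 3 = 5.67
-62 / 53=-1.17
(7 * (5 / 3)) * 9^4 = 76545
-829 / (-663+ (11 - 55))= 829 / 707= 1.17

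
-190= -190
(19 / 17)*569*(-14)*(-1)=151354 / 17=8903.18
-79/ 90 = -0.88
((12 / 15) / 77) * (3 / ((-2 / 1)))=-6 / 385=-0.02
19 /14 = 1.36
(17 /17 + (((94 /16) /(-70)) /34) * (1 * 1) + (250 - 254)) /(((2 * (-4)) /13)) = 743171 /152320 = 4.88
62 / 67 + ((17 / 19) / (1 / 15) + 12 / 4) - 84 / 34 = 321928 / 21641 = 14.88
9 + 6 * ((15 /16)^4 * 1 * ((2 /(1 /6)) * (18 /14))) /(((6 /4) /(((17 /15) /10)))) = 825921 /57344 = 14.40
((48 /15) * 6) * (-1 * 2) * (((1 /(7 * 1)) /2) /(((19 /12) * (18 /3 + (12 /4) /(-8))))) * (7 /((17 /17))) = -1024 /475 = -2.16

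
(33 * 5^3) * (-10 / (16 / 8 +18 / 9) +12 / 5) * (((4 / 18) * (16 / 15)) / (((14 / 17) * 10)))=-748 / 63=-11.87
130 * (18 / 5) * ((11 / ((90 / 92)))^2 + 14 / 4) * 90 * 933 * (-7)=-178719796164 / 5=-35743959232.80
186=186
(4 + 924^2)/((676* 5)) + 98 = 59251/169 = 350.60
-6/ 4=-1.50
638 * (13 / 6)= 4147 / 3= 1382.33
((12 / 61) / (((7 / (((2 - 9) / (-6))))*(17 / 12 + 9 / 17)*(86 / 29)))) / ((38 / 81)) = 0.01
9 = 9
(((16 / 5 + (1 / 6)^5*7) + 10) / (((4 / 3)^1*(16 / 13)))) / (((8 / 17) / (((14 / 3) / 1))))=793999297 / 9953280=79.77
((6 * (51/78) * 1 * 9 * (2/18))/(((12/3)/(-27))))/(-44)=1377/2288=0.60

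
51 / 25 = 2.04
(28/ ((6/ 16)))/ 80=14/ 15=0.93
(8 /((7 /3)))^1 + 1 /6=151 /42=3.60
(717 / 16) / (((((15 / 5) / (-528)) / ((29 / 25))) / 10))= -457446 / 5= -91489.20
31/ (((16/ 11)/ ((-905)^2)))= 279287525/ 16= 17455470.31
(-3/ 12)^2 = 1/ 16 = 0.06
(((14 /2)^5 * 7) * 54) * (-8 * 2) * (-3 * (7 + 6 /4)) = 2592042768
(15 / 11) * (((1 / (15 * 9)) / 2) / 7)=0.00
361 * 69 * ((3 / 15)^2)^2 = 24909 / 625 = 39.85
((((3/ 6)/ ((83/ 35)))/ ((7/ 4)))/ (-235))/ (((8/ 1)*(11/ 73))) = -73/ 171644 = -0.00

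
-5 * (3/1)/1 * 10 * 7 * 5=-5250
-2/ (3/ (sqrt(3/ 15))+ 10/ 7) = 28/ 421 - 294 * sqrt(5)/ 2105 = -0.25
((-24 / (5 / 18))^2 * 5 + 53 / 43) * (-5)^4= 1003137125 / 43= 23328770.35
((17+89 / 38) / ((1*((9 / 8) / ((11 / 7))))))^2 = 2371600 / 3249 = 729.95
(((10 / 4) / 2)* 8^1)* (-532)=-5320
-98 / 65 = -1.51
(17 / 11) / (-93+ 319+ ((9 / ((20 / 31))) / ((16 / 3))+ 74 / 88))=320 / 47511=0.01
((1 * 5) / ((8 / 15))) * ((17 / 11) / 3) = 425 / 88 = 4.83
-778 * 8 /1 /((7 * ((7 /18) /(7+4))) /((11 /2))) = -6777936 /49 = -138325.22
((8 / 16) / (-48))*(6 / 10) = -1 / 160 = -0.01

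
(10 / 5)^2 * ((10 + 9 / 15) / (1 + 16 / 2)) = 212 / 45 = 4.71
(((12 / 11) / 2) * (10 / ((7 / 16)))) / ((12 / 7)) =80 / 11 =7.27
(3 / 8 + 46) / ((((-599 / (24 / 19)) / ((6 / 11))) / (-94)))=627732 / 125191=5.01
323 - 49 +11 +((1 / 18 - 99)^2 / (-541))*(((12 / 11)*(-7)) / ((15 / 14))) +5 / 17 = 16973738776 / 40972635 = 414.27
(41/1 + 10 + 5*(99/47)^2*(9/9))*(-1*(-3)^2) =-1454976/2209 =-658.66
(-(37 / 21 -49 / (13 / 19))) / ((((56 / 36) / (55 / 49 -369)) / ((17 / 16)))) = -4382886705 / 249704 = -17552.33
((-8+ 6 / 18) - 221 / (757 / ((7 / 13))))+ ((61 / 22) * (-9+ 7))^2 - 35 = -3317222 / 274791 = -12.07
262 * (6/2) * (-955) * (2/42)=-250210/7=-35744.29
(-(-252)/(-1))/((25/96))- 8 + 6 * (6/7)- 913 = -329619/175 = -1883.54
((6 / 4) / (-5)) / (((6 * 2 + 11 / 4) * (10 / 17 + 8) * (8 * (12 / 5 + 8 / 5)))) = -51 / 689120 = -0.00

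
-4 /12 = -1 /3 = -0.33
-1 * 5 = -5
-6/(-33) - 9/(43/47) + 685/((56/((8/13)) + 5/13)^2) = -580986473/60687792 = -9.57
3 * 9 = 27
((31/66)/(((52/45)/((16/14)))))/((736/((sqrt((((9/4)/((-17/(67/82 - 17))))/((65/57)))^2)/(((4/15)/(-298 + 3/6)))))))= -4748238225/3590219776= -1.32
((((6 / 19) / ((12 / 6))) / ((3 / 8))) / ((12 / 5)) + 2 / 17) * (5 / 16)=355 / 3876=0.09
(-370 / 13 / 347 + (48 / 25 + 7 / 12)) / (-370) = -3276761 / 500721000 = -0.01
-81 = -81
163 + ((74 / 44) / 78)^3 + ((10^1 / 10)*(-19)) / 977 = 804604074041453 / 4936810012992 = 162.98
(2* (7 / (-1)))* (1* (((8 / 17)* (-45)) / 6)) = 840 / 17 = 49.41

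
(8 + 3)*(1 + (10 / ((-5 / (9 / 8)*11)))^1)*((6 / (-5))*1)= -21 / 2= -10.50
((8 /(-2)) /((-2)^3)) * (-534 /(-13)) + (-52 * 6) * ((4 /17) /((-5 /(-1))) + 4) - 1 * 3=-1375884 /1105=-1245.14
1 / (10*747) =0.00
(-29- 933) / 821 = -962 / 821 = -1.17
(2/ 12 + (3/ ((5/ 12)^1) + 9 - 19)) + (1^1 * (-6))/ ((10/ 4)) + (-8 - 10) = -691/ 30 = -23.03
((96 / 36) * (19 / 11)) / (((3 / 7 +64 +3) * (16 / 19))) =2527 / 31152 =0.08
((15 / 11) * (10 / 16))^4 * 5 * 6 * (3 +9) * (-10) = -7119140625 / 3748096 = -1899.40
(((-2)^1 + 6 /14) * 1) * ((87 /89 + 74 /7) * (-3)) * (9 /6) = 712305 /8722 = 81.67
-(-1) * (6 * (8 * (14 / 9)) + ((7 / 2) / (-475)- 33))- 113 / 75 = 7629 / 190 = 40.15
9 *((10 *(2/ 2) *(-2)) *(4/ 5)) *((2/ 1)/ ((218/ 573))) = -82512/ 109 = -756.99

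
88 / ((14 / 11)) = 484 / 7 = 69.14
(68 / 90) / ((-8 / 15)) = -17 / 12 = -1.42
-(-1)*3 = 3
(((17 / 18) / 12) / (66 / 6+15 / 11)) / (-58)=-11 / 100224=-0.00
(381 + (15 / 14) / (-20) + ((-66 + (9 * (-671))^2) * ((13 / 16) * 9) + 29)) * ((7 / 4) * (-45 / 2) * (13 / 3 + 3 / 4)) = -27329704546485 / 512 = -53378329192.35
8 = 8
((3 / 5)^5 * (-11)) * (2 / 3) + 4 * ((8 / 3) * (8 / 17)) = 709118 / 159375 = 4.45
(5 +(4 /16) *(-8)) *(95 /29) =285 /29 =9.83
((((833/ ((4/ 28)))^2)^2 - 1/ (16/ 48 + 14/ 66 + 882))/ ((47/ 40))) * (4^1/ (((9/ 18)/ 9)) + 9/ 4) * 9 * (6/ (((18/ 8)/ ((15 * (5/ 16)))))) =1249941393045103313523375/ 152092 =8218324389482045824.39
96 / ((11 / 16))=1536 / 11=139.64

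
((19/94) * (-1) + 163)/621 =5101/19458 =0.26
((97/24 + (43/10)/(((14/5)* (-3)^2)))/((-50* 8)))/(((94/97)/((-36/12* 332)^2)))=-1418658659/131600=-10780.08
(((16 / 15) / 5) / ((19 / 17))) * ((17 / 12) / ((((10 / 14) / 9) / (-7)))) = -56644 / 2375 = -23.85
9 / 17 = 0.53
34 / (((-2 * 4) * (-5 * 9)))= 17 / 180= 0.09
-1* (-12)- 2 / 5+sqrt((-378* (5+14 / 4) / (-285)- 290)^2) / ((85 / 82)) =280.49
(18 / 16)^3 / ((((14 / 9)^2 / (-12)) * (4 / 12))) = -531441 / 25088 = -21.18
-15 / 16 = -0.94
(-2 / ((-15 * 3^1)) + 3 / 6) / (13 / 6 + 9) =49 / 1005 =0.05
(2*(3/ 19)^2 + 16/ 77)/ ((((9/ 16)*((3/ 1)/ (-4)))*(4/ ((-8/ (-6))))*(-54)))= 0.00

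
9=9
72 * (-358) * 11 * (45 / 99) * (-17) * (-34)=-74492640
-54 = -54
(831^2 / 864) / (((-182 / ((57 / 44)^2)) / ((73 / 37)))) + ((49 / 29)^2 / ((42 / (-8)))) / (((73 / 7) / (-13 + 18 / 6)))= -1077185124029249 / 76836673385472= -14.02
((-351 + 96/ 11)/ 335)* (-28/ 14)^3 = 6024/ 737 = 8.17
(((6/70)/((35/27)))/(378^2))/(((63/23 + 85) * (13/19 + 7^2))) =437/4116497212800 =0.00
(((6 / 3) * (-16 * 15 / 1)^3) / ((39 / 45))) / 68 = -103680000 / 221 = -469140.27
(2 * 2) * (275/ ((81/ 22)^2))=532400/ 6561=81.15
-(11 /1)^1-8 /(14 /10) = -117 /7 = -16.71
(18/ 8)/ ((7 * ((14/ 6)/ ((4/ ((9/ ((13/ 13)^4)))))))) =3/ 49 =0.06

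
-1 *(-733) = 733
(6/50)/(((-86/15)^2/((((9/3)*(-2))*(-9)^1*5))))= 3645/3698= 0.99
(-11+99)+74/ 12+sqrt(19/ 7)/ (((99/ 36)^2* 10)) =8* sqrt(133)/ 4235+565/ 6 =94.19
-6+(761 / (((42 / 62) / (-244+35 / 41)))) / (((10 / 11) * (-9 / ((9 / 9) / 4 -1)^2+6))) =862149623 / 28700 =30040.06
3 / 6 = 1 / 2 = 0.50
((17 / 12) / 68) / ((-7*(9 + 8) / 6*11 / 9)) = -9 / 10472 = -0.00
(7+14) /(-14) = -3 /2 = -1.50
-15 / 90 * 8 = -4 / 3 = -1.33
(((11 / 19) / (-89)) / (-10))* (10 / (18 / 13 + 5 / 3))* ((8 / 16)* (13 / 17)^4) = 12252669 / 33613694618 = 0.00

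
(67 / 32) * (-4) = -67 / 8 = -8.38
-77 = -77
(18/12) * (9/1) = 27/2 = 13.50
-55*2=-110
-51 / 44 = -1.16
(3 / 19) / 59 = 3 / 1121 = 0.00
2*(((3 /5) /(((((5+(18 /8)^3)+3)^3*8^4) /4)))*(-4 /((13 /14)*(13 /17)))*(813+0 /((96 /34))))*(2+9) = -769241088 /94999896485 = -0.01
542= 542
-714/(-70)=51/5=10.20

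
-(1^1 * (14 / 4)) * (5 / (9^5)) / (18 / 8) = -70 / 531441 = -0.00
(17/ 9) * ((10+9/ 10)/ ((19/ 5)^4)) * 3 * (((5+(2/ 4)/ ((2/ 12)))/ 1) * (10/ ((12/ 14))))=32427500/ 1172889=27.65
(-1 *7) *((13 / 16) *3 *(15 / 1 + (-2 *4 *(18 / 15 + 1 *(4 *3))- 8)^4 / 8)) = -3551945682831 / 10000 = -355194568.28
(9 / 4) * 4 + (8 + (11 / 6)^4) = 36673 / 1296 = 28.30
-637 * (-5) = 3185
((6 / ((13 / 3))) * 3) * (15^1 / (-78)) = -135 / 169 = -0.80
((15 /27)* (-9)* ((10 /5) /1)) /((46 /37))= -185 /23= -8.04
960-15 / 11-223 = 8092 / 11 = 735.64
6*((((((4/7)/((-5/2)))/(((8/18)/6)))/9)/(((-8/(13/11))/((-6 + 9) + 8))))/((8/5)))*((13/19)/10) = 1521/10640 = 0.14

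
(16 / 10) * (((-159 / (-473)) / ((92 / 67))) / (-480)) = -3551 / 4351600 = -0.00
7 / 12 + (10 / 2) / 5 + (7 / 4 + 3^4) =253 / 3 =84.33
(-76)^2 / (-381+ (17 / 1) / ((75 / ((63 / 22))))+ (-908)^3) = -3176800 / 411737530793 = -0.00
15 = 15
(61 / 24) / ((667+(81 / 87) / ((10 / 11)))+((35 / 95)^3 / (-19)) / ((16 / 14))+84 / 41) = 0.00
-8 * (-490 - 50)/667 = 4320/667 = 6.48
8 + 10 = 18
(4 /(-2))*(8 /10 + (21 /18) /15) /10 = -79 /450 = -0.18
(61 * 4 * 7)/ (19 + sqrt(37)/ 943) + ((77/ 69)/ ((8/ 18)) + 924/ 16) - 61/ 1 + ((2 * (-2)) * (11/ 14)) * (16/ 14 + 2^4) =455828197730/ 12921008793 - 57523 * sqrt(37)/ 11464959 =35.25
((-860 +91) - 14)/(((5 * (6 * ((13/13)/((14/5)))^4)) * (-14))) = 358092/3125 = 114.59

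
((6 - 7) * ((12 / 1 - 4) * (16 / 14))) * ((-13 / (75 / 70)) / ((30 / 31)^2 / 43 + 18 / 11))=29091392 / 434835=66.90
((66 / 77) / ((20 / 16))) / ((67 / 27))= 648 / 2345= 0.28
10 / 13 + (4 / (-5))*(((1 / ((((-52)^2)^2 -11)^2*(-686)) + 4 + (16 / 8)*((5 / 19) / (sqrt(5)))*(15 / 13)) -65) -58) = 95.75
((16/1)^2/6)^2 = 16384/9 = 1820.44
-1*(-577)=577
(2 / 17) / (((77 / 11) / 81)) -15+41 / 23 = -32450 / 2737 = -11.86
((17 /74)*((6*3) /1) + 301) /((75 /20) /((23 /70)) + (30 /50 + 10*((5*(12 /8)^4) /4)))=41547200 /10252071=4.05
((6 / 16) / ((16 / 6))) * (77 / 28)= 0.39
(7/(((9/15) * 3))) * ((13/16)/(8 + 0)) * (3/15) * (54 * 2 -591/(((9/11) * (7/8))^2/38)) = -3452.81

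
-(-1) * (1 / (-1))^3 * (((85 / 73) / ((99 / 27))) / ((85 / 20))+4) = -3272 / 803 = -4.07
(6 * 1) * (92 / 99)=5.58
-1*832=-832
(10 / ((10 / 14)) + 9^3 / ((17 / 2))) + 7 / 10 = 100.46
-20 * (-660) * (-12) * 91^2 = -1311710400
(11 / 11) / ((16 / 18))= 9 / 8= 1.12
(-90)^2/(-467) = -8100/467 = -17.34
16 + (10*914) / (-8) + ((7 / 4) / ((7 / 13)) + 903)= -881 / 4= -220.25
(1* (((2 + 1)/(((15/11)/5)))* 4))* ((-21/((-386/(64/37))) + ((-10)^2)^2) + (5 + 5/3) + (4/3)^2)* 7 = 198117539312/64269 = 3082629.87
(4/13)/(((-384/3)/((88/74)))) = -11/3848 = -0.00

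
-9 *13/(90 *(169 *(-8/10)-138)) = 13/2732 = 0.00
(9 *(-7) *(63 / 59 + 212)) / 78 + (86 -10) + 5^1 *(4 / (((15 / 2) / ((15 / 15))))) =-33073 / 354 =-93.43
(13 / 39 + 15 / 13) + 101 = 102.49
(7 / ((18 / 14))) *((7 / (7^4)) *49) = 7 / 9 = 0.78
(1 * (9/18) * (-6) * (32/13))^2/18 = 512/169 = 3.03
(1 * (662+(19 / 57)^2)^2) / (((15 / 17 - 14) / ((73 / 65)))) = -44067514121 / 1174095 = -37533.18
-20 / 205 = -4 / 41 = -0.10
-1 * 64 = -64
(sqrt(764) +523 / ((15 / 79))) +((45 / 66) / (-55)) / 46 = 2782.11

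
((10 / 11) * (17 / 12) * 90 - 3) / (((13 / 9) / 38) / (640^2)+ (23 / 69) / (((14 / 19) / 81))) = 1217883340800 / 395244749801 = 3.08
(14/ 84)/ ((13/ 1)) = 1/ 78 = 0.01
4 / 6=2 / 3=0.67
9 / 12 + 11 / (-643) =1885 / 2572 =0.73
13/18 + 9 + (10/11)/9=1945/198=9.82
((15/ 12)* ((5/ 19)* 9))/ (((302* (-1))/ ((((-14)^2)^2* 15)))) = -16206750/ 2869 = -5648.92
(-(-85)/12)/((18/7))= 595/216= 2.75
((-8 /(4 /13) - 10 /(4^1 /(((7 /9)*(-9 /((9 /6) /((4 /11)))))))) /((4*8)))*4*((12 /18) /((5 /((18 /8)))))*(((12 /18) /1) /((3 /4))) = -359 /495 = -0.73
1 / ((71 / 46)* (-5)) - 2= -756 / 355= -2.13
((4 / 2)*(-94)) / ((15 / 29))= -5452 / 15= -363.47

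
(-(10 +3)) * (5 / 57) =-65 / 57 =-1.14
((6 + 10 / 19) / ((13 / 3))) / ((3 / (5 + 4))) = 1116 / 247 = 4.52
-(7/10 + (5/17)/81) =-9689/13770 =-0.70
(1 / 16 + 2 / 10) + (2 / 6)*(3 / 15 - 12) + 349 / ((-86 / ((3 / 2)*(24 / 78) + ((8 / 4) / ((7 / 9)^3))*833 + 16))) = -13560673433 / 939120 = -14439.77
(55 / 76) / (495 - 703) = -0.00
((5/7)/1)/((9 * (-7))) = -5/441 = -0.01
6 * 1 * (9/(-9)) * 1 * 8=-48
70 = 70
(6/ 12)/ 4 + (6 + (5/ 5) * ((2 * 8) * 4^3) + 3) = 8265/ 8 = 1033.12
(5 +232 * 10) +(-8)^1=2317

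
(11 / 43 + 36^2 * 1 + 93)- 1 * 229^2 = -2195225 / 43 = -51051.74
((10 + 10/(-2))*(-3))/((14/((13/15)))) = -13/14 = -0.93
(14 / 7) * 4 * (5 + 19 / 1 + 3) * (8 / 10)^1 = 864 / 5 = 172.80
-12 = -12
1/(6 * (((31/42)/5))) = 35/31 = 1.13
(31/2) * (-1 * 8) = -124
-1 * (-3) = 3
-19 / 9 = -2.11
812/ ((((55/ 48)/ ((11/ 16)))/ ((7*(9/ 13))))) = 153468/ 65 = 2361.05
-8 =-8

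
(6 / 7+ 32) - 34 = -8 / 7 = -1.14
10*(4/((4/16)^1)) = 160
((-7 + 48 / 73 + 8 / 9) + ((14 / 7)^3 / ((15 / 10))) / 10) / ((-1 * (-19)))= -16163 / 62415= -0.26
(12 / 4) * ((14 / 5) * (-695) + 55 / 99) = -17509 / 3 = -5836.33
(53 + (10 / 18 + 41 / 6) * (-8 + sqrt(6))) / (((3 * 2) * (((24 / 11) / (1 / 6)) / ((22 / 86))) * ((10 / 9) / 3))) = -1331 / 24768 + 16093 * sqrt(6) / 247680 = 0.11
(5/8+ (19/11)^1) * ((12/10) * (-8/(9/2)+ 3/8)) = -6969/1760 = -3.96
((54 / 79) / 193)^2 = 2916 / 232471009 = 0.00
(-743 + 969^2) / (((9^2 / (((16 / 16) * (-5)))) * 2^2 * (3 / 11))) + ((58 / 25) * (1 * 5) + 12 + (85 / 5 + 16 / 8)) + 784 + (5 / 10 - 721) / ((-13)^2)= -10732065884 / 205335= -52266.13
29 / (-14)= -2.07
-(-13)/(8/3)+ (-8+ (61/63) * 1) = -2.16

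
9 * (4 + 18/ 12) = 99/ 2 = 49.50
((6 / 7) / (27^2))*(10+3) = 26 / 1701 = 0.02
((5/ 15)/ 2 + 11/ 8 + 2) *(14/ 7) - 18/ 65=5309/ 780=6.81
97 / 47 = 2.06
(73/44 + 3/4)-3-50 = -1113/22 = -50.59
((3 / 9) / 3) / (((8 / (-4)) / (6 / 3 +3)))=-5 / 18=-0.28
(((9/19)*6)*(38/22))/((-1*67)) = -54/737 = -0.07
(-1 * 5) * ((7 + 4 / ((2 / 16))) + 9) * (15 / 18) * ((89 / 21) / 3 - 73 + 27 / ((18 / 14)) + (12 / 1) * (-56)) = 9104600 / 63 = 144517.46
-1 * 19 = -19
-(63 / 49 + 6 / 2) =-30 / 7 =-4.29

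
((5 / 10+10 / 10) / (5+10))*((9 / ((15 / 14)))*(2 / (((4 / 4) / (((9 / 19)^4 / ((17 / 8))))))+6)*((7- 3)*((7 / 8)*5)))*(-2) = -1969464546 / 11077285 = -177.79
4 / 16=1 / 4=0.25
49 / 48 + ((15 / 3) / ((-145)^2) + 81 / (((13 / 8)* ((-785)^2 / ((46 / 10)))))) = 1651597210697 / 1616925102000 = 1.02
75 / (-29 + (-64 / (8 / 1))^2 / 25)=-2.84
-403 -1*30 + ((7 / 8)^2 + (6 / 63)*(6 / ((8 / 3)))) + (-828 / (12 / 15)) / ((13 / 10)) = -1228.17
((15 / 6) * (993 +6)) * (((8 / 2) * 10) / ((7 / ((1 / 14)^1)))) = 49950 / 49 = 1019.39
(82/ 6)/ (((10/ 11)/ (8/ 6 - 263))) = -70807/ 18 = -3933.72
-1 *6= -6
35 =35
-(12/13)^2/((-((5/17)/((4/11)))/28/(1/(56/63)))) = 308448/9295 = 33.18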